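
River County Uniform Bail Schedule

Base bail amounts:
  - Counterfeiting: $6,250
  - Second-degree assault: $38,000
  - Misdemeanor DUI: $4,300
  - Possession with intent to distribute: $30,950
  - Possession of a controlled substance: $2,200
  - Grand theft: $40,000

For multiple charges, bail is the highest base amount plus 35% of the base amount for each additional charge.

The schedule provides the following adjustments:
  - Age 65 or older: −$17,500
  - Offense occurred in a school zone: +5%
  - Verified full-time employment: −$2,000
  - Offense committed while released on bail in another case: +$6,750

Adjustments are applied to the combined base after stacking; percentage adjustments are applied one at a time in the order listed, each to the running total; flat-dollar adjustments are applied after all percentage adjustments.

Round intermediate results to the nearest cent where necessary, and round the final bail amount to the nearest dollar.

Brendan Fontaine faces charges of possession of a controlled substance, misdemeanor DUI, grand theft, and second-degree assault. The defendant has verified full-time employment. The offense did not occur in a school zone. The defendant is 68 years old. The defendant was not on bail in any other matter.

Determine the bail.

$36,075

Base amounts from the schedule: possession of a controlled substance $2,200; misdemeanor DUI $4,300; grand theft $40,000; second-degree assault $38,000.
Stacking rule: highest base plus 35% of each additional charge. Highest is grand theft at $40,000. Additional: $2,200 × 35% = $770; $4,300 × 35% = $1,505; $38,000 × 35% = $13,300. Combined base = $40,000 + $15,575 = $55,575.
Age 65 or older (−$17,500 flat): $55,575 − $17,500 = $38,075.
Verified full-time employment (−$2,000 flat): $38,075 − $2,000 = $36,075.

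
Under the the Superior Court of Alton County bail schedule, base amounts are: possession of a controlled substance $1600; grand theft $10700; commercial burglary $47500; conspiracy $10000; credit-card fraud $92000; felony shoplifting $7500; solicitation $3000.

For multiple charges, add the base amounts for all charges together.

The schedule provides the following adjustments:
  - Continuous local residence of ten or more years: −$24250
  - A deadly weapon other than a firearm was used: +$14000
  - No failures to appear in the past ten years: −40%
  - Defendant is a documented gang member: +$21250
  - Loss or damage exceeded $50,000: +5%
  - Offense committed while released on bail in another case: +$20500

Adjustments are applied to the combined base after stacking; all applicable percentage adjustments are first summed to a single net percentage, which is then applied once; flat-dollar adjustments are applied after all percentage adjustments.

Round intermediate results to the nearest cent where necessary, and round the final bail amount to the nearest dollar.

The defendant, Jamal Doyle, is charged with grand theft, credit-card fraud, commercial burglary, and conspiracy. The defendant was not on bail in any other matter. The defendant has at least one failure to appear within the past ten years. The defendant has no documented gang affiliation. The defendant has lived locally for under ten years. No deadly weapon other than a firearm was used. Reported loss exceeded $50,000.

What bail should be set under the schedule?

$168210

Base amounts from the schedule: grand theft $10700; credit-card fraud $92000; commercial burglary $47500; conspiracy $10000.
Stacking rule: sum of all bases. $10700 + $92000 + $47500 + $10000 = $160200.
Loss or damage exceeded $50,000 (+5%): $160200 × 1.05 = $168210.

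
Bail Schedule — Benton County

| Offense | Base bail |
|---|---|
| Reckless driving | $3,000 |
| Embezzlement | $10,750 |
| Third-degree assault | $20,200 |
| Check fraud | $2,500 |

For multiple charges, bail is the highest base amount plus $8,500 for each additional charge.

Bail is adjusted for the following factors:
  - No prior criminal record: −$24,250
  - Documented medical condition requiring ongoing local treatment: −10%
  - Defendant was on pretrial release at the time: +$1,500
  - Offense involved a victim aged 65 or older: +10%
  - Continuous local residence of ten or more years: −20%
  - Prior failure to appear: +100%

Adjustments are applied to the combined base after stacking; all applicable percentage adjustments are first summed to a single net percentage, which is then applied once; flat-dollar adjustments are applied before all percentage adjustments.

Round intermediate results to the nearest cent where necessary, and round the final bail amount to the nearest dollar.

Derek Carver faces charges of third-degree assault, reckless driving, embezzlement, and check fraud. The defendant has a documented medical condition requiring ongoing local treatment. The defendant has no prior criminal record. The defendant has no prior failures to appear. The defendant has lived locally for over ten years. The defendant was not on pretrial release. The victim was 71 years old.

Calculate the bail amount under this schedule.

$17,160

Base amounts from the schedule: third-degree assault $20,200; reckless driving $3,000; embezzlement $10,750; check fraud $2,500.
Stacking rule: highest base plus $8,500 per additional charge. Highest is third-degree assault at $20,200; 3 additional charges → +$25,500. Combined base = $45,700.
No prior criminal record (−$24,250 flat): $45,700 − $24,250 = $21,450.
Net percentage adjustment: −10% +10% −20% = −20%. $21,450 × 0.8 = $17,160.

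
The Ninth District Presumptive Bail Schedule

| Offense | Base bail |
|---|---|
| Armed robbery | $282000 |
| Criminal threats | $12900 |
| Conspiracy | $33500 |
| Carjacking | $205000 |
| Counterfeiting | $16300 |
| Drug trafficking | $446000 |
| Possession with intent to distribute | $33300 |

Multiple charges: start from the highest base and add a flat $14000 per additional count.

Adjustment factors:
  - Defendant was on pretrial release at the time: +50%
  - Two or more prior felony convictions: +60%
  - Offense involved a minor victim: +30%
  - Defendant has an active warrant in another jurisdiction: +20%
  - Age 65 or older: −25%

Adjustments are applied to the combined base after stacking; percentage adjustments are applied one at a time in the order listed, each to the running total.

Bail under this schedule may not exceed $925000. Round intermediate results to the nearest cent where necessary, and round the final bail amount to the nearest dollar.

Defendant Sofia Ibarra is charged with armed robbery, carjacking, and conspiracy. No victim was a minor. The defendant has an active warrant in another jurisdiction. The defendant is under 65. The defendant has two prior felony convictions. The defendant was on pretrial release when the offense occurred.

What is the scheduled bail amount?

Base amounts from the schedule: armed robbery $282000; carjacking $205000; conspiracy $33500.
Stacking rule: highest base plus $14000 per additional charge. Highest is armed robbery at $282000; 2 additional charges → +$28000. Combined base = $310000.
Defendant was on pretrial release at the time (+50%): $310000 × 1.5 = $465000.
Two or more prior felony convictions (+60%): $465000 × 1.6 = $744000.
Defendant has an active warrant in another jurisdiction (+20%): $744000 × 1.2 = $892800.
$892800 is within the $925000 maximum.

$892800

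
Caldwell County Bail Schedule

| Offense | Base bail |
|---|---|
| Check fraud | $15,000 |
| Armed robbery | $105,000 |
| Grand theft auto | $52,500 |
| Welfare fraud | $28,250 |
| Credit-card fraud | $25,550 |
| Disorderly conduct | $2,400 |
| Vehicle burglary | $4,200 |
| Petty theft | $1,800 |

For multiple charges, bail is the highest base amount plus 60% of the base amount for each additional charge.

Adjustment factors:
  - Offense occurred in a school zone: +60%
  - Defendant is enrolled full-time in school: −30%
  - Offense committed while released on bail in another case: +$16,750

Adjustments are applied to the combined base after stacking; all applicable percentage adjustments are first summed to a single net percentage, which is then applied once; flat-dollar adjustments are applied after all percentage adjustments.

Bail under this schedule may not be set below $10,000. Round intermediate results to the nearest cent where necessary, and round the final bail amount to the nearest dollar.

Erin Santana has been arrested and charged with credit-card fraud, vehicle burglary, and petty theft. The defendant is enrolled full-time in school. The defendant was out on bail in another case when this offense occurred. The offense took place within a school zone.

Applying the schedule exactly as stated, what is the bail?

Base amounts from the schedule: credit-card fraud $25,550; vehicle burglary $4,200; petty theft $1,800.
Stacking rule: highest base plus 60% of each additional charge. Highest is credit-card fraud at $25,550. Additional: $4,200 × 60% = $2,520; $1,800 × 60% = $1,080. Combined base = $25,550 + $3,600 = $29,150.
Net percentage adjustment: +60% −30% = +30%. $29,150 × 1.3 = $37,895.
Offense committed while released on bail in another case (+$16,750 flat): $37,895 + $16,750 = $54,645.
$54,645 is at or above the $10,000 minimum.

$54,645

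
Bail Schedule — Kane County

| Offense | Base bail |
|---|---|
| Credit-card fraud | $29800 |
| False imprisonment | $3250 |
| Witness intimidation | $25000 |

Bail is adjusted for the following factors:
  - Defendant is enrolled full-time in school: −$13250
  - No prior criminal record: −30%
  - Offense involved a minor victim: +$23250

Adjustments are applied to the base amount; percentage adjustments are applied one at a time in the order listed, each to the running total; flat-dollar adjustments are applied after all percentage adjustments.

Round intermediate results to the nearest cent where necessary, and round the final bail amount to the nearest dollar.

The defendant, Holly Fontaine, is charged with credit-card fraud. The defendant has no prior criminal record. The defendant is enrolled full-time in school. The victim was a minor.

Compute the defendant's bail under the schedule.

Base amounts from the schedule: credit-card fraud $29800.
Single charge. Combined base = $29800.
No prior criminal record (−30%): $29800 × 0.7 = $20860.
Defendant is enrolled full-time in school (−$13250 flat): $20860 − $13250 = $7610.
Offense involved a minor victim (+$23250 flat): $7610 + $23250 = $30860.

$30860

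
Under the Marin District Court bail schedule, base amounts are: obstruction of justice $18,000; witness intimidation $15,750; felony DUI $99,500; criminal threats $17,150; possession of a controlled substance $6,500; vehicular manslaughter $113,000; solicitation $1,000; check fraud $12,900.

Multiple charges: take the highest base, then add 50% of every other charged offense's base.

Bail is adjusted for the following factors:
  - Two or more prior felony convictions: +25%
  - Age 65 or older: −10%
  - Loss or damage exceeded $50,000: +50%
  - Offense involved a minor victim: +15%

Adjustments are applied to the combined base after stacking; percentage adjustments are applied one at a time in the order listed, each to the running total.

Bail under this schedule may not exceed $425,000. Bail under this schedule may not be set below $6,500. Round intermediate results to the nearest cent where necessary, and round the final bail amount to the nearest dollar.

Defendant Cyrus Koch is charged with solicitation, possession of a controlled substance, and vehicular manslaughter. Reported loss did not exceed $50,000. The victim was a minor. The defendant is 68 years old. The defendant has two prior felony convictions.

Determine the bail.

Base amounts from the schedule: solicitation $1,000; possession of a controlled substance $6,500; vehicular manslaughter $113,000.
Stacking rule: highest base plus 50% of each additional charge. Highest is vehicular manslaughter at $113,000. Additional: $1,000 × 50% = $500; $6,500 × 50% = $3,250. Combined base = $113,000 + $3,750 = $116,750.
Two or more prior felony convictions (+25%): $116,750 × 1.25 = $145,937.50.
Age 65 or older (−10%): $145,937.50 × 0.9 = $131,343.75.
Offense involved a minor victim (+15%): $131,343.75 × 1.15 = $151,045.31.
$151,045.31 is within the $425,000 maximum.
$151,045.31 is at or above the $6,500 minimum.
Rounded to the nearest dollar: $151,045.

$151,045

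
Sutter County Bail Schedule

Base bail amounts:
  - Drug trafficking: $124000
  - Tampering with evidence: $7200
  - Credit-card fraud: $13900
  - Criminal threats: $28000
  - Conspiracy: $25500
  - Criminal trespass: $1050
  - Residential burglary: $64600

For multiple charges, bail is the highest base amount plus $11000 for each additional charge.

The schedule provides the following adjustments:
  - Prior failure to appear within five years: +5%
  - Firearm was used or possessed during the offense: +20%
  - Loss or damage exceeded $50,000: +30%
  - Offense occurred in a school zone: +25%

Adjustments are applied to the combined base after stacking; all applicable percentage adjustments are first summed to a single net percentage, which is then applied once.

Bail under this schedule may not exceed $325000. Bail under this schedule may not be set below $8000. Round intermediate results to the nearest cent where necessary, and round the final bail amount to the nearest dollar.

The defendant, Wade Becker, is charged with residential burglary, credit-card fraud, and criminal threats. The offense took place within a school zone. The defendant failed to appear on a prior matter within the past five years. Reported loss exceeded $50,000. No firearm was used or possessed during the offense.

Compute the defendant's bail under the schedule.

Base amounts from the schedule: residential burglary $64600; credit-card fraud $13900; criminal threats $28000.
Stacking rule: highest base plus $11000 per additional charge. Highest is residential burglary at $64600; 2 additional charges → +$22000. Combined base = $86600.
Net percentage adjustment: +5% +30% +25% = +60%. $86600 × 1.6 = $138560.
$138560 is within the $325000 maximum.
$138560 is at or above the $8000 minimum.

$138560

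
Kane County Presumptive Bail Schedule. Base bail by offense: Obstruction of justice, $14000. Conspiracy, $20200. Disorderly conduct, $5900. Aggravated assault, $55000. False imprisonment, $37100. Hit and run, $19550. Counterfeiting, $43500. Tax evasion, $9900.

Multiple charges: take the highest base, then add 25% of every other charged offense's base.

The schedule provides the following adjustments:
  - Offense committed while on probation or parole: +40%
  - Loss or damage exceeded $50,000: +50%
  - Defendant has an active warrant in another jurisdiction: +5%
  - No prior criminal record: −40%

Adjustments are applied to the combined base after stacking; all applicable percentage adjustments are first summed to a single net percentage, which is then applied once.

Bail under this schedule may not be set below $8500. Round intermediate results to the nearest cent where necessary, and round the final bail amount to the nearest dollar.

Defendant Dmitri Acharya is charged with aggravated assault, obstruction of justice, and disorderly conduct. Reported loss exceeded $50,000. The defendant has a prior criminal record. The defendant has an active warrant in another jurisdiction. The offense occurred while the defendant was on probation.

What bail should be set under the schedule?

$116951

Base amounts from the schedule: aggravated assault $55000; obstruction of justice $14000; disorderly conduct $5900.
Stacking rule: highest base plus 25% of each additional charge. Highest is aggravated assault at $55000. Additional: $14000 × 25% = $3500; $5900 × 25% = $1475. Combined base = $55000 + $4975 = $59975.
Net percentage adjustment: +40% +50% +5% = +95%. $59975 × 1.95 = $116951.25.
$116951.25 is at or above the $8500 minimum.
Rounded to the nearest dollar: $116951.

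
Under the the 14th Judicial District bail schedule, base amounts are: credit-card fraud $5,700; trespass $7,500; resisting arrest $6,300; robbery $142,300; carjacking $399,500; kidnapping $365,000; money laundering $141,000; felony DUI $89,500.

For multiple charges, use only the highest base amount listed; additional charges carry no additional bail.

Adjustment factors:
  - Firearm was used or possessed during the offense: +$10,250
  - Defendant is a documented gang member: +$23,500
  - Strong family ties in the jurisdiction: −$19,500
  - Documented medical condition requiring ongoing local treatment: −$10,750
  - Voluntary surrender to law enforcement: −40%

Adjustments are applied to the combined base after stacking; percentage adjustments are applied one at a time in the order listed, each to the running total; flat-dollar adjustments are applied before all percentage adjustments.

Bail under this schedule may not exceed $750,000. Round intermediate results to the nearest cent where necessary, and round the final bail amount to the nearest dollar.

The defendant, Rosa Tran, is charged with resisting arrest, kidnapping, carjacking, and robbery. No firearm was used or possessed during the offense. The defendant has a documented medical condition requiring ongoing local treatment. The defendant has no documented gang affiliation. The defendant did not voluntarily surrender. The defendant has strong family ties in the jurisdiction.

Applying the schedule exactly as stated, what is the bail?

Base amounts from the schedule: resisting arrest $6,300; kidnapping $365,000; carjacking $399,500; robbery $142,300.
Stacking rule: use the highest base only. Highest is carjacking at $399,500. Combined base = $399,500.
Strong family ties in the jurisdiction (−$19,500 flat): $399,500 − $19,500 = $380,000.
Documented medical condition requiring ongoing local treatment (−$10,750 flat): $380,000 − $10,750 = $369,250.
$369,250 is within the $750,000 maximum.

$369,250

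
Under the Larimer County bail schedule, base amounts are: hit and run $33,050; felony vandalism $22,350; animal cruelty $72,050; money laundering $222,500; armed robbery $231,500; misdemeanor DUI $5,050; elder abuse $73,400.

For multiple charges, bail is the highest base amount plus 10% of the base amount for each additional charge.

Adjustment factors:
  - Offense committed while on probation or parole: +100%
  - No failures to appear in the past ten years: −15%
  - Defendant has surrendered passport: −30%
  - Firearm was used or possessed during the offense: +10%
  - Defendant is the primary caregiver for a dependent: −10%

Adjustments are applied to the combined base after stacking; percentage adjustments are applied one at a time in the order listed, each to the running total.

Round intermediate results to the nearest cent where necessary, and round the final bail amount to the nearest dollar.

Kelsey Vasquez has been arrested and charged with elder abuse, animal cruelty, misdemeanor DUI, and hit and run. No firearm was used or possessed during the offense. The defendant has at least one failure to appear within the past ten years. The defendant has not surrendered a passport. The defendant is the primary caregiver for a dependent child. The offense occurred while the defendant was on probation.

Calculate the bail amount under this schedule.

$151,947

Base amounts from the schedule: elder abuse $73,400; animal cruelty $72,050; misdemeanor DUI $5,050; hit and run $33,050.
Stacking rule: highest base plus 10% of each additional charge. Highest is elder abuse at $73,400. Additional: $72,050 × 10% = $7,205; $5,050 × 10% = $505; $33,050 × 10% = $3,305. Combined base = $73,400 + $11,015 = $84,415.
Offense committed while on probation or parole (+100%): $84,415 × 2 = $168,830.
Defendant is the primary caregiver for a dependent (−10%): $168,830 × 0.9 = $151,947.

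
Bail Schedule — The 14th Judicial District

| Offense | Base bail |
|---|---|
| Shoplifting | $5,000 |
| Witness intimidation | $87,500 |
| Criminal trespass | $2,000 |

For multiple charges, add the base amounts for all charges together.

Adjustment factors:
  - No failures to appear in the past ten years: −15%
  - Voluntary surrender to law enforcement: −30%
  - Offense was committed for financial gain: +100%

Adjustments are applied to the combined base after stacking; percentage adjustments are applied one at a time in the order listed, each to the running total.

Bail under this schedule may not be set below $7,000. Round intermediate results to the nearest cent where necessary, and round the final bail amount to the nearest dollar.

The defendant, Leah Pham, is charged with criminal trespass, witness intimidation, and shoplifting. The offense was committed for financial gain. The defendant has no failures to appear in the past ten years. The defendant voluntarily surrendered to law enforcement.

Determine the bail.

$112,455

Base amounts from the schedule: criminal trespass $2,000; witness intimidation $87,500; shoplifting $5,000.
Stacking rule: sum of all bases. $2,000 + $87,500 + $5,000 = $94,500.
No failures to appear in the past ten years (−15%): $94,500 × 0.85 = $80,325.
Voluntary surrender to law enforcement (−30%): $80,325 × 0.7 = $56,227.50.
Offense was committed for financial gain (+100%): $56,227.50 × 2 = $112,455.
$112,455 is at or above the $7,000 minimum.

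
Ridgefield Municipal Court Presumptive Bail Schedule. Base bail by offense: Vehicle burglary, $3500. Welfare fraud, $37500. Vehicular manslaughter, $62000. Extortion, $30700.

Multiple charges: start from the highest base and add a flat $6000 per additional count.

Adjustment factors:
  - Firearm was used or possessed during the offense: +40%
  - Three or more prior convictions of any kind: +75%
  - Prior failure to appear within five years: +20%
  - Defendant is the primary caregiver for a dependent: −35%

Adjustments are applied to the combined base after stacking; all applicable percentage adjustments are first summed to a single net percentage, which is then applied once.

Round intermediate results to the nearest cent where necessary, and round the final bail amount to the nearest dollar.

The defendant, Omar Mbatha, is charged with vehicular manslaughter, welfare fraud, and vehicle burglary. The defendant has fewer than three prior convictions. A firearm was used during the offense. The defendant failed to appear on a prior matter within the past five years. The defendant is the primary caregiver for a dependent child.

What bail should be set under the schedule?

$92500

Base amounts from the schedule: vehicular manslaughter $62000; welfare fraud $37500; vehicle burglary $3500.
Stacking rule: highest base plus $6000 per additional charge. Highest is vehicular manslaughter at $62000; 2 additional charges → +$12000. Combined base = $74000.
Net percentage adjustment: +40% +20% −35% = +25%. $74000 × 1.25 = $92500.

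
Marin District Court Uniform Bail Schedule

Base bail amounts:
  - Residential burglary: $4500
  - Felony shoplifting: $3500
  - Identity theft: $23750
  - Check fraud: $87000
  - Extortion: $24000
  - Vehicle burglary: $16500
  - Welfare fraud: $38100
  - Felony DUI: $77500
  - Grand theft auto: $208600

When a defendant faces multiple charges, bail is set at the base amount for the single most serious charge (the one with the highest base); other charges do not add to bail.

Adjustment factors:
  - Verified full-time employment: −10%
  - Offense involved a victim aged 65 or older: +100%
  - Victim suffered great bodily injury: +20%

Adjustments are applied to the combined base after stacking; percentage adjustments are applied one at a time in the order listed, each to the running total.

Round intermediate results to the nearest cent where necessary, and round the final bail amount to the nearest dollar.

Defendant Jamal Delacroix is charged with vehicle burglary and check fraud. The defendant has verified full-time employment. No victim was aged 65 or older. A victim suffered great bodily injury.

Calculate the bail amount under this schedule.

Base amounts from the schedule: vehicle burglary $16500; check fraud $87000.
Stacking rule: use the highest base only. Highest is check fraud at $87000. Combined base = $87000.
Verified full-time employment (−10%): $87000 × 0.9 = $78300.
Victim suffered great bodily injury (+20%): $78300 × 1.2 = $93960.

$93960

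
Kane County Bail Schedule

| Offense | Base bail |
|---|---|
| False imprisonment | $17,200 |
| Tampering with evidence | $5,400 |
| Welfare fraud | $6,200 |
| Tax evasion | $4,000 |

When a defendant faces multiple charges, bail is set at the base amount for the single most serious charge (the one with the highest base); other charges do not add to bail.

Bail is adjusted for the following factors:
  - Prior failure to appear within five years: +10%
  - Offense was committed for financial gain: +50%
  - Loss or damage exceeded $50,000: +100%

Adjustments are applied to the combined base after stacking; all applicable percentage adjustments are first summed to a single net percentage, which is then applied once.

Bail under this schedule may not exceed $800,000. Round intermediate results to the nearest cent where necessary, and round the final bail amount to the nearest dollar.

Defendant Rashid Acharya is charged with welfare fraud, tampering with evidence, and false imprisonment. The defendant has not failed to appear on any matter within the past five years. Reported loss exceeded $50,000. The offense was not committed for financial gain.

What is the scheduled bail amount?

Base amounts from the schedule: welfare fraud $6,200; tampering with evidence $5,400; false imprisonment $17,200.
Stacking rule: use the highest base only. Highest is false imprisonment at $17,200. Combined base = $17,200.
Loss or damage exceeded $50,000 (+100%): $17,200 × 2 = $34,400.
$34,400 is within the $800,000 maximum.

$34,400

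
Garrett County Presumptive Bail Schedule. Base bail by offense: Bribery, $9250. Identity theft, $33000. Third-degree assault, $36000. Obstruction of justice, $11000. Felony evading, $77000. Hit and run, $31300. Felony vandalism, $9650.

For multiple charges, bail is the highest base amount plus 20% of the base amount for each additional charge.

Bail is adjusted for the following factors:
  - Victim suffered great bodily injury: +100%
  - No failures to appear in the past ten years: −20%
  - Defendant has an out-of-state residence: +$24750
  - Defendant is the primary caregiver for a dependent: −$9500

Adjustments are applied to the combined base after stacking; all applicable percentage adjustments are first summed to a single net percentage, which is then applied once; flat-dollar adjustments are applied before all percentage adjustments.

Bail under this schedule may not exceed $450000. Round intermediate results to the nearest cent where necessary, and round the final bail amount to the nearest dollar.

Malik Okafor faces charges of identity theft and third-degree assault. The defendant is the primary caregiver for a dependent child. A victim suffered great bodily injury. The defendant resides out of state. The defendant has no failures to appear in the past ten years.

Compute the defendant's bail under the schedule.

$104130

Base amounts from the schedule: identity theft $33000; third-degree assault $36000.
Stacking rule: highest base plus 20% of each additional charge. Highest is third-degree assault at $36000. Additional: $33000 × 20% = $6600. Combined base = $36000 + $6600 = $42600.
Defendant has an out-of-state residence (+$24750 flat): $42600 + $24750 = $67350.
Defendant is the primary caregiver for a dependent (−$9500 flat): $67350 − $9500 = $57850.
Net percentage adjustment: +100% −20% = +80%. $57850 × 1.8 = $104130.
$104130 is within the $450000 maximum.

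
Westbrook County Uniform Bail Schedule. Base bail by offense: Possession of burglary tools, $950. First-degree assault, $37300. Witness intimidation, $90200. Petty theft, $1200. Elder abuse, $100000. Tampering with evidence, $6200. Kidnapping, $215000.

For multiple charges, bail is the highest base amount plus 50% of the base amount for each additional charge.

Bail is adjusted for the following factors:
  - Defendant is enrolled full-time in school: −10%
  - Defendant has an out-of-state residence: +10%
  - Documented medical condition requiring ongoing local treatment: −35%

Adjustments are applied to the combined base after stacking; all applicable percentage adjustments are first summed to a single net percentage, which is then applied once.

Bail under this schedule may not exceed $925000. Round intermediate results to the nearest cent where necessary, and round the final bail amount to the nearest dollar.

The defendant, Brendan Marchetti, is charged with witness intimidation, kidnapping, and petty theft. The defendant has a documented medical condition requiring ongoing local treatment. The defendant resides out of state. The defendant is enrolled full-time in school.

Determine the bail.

$169455

Base amounts from the schedule: witness intimidation $90200; kidnapping $215000; petty theft $1200.
Stacking rule: highest base plus 50% of each additional charge. Highest is kidnapping at $215000. Additional: $90200 × 50% = $45100; $1200 × 50% = $600. Combined base = $215000 + $45700 = $260700.
Net percentage adjustment: −10% +10% −35% = −35%. $260700 × 0.65 = $169455.
$169455 is within the $925000 maximum.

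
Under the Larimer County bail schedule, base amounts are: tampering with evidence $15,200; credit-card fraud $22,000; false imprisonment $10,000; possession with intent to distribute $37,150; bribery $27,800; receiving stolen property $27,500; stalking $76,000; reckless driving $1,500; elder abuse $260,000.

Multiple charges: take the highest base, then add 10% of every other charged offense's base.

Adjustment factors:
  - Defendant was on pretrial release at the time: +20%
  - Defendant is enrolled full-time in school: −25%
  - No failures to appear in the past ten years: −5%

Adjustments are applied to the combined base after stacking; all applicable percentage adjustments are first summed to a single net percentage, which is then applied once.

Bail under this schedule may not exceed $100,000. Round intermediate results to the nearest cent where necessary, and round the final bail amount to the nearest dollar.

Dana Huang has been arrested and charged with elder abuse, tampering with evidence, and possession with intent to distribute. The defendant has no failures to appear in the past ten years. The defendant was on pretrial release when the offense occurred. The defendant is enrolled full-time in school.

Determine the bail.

Base amounts from the schedule: elder abuse $260,000; tampering with evidence $15,200; possession with intent to distribute $37,150.
Stacking rule: highest base plus 10% of each additional charge. Highest is elder abuse at $260,000. Additional: $15,200 × 10% = $1,520; $37,150 × 10% = $3,715. Combined base = $260,000 + $5,235 = $265,235.
Net percentage adjustment: +20% −25% −5% = −10%. $265,235 × 0.9 = $238,711.50.
Result $238,711.50 exceeds the maximum of $100,000; bail is capped at $100,000.

$100,000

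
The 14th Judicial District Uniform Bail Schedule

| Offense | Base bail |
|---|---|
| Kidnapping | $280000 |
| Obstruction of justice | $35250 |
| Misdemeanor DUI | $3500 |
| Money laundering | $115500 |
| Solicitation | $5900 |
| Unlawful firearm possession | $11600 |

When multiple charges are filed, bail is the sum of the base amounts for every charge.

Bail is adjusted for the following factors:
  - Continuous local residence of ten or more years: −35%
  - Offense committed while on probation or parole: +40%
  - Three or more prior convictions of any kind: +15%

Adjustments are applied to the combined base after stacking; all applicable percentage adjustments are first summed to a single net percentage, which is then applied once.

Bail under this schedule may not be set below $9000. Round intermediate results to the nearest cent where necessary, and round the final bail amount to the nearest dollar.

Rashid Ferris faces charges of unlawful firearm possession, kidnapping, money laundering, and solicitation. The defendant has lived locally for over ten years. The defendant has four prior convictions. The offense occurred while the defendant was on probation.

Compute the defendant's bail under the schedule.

$495600

Base amounts from the schedule: unlawful firearm possession $11600; kidnapping $280000; money laundering $115500; solicitation $5900.
Stacking rule: sum of all bases. $11600 + $280000 + $115500 + $5900 = $413000.
Net percentage adjustment: −35% +40% +15% = +20%. $413000 × 1.2 = $495600.
$495600 is at or above the $9000 minimum.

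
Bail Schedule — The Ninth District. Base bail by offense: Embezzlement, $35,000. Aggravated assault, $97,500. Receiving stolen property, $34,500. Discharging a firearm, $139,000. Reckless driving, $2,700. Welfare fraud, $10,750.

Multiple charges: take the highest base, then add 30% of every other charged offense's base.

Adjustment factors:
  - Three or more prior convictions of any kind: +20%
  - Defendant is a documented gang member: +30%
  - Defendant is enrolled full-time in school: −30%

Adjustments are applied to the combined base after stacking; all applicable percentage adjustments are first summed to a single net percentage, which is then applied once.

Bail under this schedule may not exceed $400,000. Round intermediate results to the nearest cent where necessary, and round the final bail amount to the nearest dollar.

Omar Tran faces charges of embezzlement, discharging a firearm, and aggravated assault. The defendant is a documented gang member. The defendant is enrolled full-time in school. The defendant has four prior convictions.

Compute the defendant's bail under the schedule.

Base amounts from the schedule: embezzlement $35,000; discharging a firearm $139,000; aggravated assault $97,500.
Stacking rule: highest base plus 30% of each additional charge. Highest is discharging a firearm at $139,000. Additional: $35,000 × 30% = $10,500; $97,500 × 30% = $29,250. Combined base = $139,000 + $39,750 = $178,750.
Net percentage adjustment: +20% +30% −30% = +20%. $178,750 × 1.2 = $214,500.
$214,500 is within the $400,000 maximum.

$214,500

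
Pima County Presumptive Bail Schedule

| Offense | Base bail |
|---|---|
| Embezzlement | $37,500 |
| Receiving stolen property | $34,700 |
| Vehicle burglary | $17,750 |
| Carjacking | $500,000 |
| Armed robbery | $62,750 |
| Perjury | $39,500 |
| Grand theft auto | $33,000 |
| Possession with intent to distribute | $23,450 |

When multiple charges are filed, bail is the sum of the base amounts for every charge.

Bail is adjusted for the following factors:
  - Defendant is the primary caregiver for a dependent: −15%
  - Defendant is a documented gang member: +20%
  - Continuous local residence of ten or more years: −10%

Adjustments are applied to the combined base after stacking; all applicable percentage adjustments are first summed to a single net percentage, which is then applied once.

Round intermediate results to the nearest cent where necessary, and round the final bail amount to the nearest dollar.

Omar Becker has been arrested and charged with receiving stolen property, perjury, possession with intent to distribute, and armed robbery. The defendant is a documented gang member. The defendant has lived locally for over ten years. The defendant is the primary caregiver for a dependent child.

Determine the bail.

Base amounts from the schedule: receiving stolen property $34,700; perjury $39,500; possession with intent to distribute $23,450; armed robbery $62,750.
Stacking rule: sum of all bases. $34,700 + $39,500 + $23,450 + $62,750 = $160,400.
Net percentage adjustment: −15% +20% −10% = −5%. $160,400 × 0.95 = $152,380.

$152,380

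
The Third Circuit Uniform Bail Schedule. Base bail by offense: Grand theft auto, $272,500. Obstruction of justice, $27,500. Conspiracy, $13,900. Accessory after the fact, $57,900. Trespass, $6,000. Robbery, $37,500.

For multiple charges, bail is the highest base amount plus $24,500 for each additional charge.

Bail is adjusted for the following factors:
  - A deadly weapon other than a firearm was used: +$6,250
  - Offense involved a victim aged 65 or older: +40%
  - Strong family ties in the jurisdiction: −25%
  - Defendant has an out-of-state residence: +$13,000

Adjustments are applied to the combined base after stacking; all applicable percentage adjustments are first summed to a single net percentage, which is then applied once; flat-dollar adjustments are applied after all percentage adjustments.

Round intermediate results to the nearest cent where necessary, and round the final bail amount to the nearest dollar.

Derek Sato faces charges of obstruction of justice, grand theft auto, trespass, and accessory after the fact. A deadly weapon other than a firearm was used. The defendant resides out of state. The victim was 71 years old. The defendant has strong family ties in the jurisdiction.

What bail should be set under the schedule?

Base amounts from the schedule: obstruction of justice $27,500; grand theft auto $272,500; trespass $6,000; accessory after the fact $57,900.
Stacking rule: highest base plus $24,500 per additional charge. Highest is grand theft auto at $272,500; 3 additional charges → +$73,500. Combined base = $346,000.
Net percentage adjustment: +40% −25% = +15%. $346,000 × 1.15 = $397,900.
A deadly weapon other than a firearm was used (+$6,250 flat): $397,900 + $6,250 = $404,150.
Defendant has an out-of-state residence (+$13,000 flat): $404,150 + $13,000 = $417,150.

$417,150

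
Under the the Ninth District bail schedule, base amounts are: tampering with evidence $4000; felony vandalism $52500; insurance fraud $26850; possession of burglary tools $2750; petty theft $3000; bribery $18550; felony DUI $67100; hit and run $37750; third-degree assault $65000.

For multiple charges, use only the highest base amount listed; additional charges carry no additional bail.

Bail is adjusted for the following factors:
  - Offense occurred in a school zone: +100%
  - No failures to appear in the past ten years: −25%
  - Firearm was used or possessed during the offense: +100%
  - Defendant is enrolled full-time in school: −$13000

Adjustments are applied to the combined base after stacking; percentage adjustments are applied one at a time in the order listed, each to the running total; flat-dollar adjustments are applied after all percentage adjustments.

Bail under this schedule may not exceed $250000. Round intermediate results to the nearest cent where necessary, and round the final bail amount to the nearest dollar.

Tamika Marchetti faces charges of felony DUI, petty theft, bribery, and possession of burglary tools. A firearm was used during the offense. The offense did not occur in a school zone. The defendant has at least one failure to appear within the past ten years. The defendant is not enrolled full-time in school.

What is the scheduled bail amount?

$134200

Base amounts from the schedule: felony DUI $67100; petty theft $3000; bribery $18550; possession of burglary tools $2750.
Stacking rule: use the highest base only. Highest is felony DUI at $67100. Combined base = $67100.
Firearm was used or possessed during the offense (+100%): $67100 × 2 = $134200.
$134200 is within the $250000 maximum.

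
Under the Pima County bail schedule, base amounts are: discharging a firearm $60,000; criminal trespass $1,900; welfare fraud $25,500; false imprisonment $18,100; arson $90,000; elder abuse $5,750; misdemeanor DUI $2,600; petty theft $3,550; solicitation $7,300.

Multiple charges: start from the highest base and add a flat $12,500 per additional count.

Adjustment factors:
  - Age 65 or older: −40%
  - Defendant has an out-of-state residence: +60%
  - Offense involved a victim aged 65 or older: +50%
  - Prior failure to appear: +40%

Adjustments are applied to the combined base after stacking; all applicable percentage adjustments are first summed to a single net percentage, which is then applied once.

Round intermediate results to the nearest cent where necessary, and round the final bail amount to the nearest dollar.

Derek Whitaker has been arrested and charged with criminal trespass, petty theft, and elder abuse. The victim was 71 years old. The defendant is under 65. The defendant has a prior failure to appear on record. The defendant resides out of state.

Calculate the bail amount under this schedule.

Base amounts from the schedule: criminal trespass $1,900; petty theft $3,550; elder abuse $5,750.
Stacking rule: highest base plus $12,500 per additional charge. Highest is elder abuse at $5,750; 2 additional charges → +$25,000. Combined base = $30,750.
Net percentage adjustment: +60% +50% +40% = +150%. $30,750 × 2.5 = $76,875.

$76,875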